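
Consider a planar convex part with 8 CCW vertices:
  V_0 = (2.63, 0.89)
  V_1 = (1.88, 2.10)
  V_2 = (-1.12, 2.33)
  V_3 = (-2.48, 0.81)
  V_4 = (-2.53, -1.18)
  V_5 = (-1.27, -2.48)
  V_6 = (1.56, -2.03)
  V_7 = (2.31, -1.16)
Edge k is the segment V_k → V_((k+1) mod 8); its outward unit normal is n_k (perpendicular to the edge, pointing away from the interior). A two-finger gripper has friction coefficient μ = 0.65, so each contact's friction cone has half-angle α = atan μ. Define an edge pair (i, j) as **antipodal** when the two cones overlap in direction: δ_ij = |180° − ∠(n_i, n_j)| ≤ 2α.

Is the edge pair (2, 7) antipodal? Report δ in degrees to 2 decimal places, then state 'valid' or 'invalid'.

α = atan 0.65 = 33.02°;  2α = 66.05°
edge 2: e_2 = (-1.36, -1.52);  n_2 = (-0.7452, +0.6668)
edge 7: e_7 = (+0.32, +2.05);  n_7 = (+0.9880, -0.1542)
∠(n_2, n_7) = 147.05°
δ = |180° − 147.05°| = 32.95°
32.95° ≤ 2α = 66.05°  →  valid

δ = 32.95°, valid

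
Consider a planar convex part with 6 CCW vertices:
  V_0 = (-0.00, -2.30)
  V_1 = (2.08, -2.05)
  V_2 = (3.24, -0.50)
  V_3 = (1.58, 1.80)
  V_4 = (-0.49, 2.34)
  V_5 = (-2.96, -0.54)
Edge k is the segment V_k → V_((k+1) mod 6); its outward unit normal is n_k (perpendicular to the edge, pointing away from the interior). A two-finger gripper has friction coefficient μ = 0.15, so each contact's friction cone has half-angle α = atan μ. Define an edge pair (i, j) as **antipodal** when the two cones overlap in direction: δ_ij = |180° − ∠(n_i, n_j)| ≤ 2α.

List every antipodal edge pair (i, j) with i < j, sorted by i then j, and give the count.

count = 2; pairs: (1,4), (3,5)

α = atan 0.15 = 8.53°;  2α = 17.06°
n_0 = (+0.1193, -0.9929)
n_1 = (+0.8006, -0.5992)
n_2 = (+0.8109, +0.5852)
n_3 = (+0.2524, +0.9676)
n_4 = (-0.7591, +0.6510)
n_5 = (-0.5111, -0.8595)
  (0,1): δ = 133.66°  ·
  (0,2): δ = 61.03°  ·
  (0,3): δ = 21.47°  ·
  (0,4): δ = 42.53°  ·
  (0,5): δ = 142.41°  ·
  (1,2): δ = 107.37°  ·
  (1,3): δ = 67.81°  ·
  (1,4): δ = 3.81°  ✓
  (1,5): δ = 96.08°  ·
  (2,3): δ = 140.44°  ·
  (2,4): δ = 76.44°  ·
  (2,5): δ = 23.45°  ·
  (3,4): δ = 116.00°  ·
  (3,5): δ = 16.11°  ✓
  (4,5): δ = 80.12°  ·
antipodal pairs: 2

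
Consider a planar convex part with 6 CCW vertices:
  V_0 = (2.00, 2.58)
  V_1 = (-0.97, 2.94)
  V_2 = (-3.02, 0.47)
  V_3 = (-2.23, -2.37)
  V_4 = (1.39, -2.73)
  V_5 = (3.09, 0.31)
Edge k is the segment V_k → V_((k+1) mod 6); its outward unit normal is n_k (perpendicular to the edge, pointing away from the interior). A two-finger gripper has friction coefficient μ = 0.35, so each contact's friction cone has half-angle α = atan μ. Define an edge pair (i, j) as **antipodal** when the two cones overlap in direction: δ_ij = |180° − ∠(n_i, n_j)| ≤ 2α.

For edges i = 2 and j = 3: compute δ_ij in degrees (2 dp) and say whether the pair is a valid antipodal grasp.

α = atan 0.35 = 19.29°;  2α = 38.58°
edge 2: e_2 = (+0.79, -2.84);  n_2 = (-0.9634, -0.2680)
edge 3: e_3 = (+3.62, -0.36);  n_3 = (-0.0990, -0.9951)
∠(n_2, n_3) = 68.78°
δ = |180° − 68.78°| = 111.22°
111.22° > 2α = 38.58°  →  invalid

δ = 111.22°, invalid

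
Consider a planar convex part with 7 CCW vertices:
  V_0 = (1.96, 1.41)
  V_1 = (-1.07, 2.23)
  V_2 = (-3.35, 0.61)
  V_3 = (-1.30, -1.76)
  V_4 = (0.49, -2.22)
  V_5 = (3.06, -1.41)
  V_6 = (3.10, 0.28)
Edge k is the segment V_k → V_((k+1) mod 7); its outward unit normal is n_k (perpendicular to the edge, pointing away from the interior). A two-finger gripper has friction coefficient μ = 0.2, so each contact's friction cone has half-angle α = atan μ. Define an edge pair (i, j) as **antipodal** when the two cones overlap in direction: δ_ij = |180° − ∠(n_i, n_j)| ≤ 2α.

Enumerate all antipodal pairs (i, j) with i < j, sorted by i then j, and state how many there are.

count = 3; pairs: (0,3), (1,4), (2,6)

α = atan 0.2 = 11.31°;  2α = 22.62°
n_0 = (+0.2612, +0.9653)
n_1 = (-0.5792, +0.8152)
n_2 = (-0.7563, -0.6542)
n_3 = (-0.2489, -0.9685)
n_4 = (+0.3006, -0.9538)
n_5 = (+0.9997, -0.0237)
n_6 = (+0.7040, +0.7102)
  (0,1): δ = 129.46°  ·
  (0,2): δ = 34.00°  ·
  (0,3): δ = 0.73°  ✓
  (0,4): δ = 32.64°  ·
  (0,5): δ = 103.79°  ·
  (0,6): δ = 150.40°  ·
  (1,2): δ = 84.54°  ·
  (1,3): δ = 49.81°  ·
  (1,4): δ = 17.90°  ✓
  (1,5): δ = 53.25°  ·
  (1,6): δ = 99.86°  ·
  (2,3): δ = 145.27°  ·
  (2,4): δ = 113.37°  ·
  (2,5): δ = 42.21°  ·
  (2,6): δ = 4.39°  ✓
  (3,4): δ = 148.09°  ·
  (3,5): δ = 76.94°  ·
  (3,6): δ = 30.34°  ·
  (4,5): δ = 108.85°  ·
  (4,6): δ = 62.24°  ·
  (5,6): δ = 133.39°  ·
antipodal pairs: 3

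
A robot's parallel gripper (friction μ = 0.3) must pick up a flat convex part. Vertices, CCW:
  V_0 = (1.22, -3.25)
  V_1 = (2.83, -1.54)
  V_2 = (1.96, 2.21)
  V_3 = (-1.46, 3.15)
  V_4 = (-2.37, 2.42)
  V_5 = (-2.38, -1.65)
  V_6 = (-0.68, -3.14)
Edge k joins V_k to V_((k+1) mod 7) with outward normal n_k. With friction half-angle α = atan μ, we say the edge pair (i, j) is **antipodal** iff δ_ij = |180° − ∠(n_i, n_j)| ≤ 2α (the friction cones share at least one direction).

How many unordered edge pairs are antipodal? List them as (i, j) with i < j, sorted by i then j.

α = atan 0.3 = 16.70°;  2α = 33.40°
n_0 = (+0.7281, -0.6855)
n_1 = (+0.9741, +0.2260)
n_2 = (+0.2650, +0.9642)
n_3 = (-0.6257, +0.7800)
n_4 = (-1.0000, +0.0025)
n_5 = (-0.6591, -0.7520)
n_6 = (-0.0578, -0.9983)
  (0,1): δ = 123.66°  ·
  (0,2): δ = 62.09°  ·
  (0,3): δ = 7.99°  ✓
  (0,4): δ = 43.13°  ·
  (0,5): δ = 92.04°  ·
  (0,6): δ = 129.96°  ·
  (1,2): δ = 118.43°  ·
  (1,3): δ = 64.33°  ·
  (1,4): δ = 13.20°  ✓
  (1,5): δ = 35.70°  ·
  (1,6): δ = 73.63°  ·
  (2,3): δ = 125.90°  ·
  (2,4): δ = 74.77°  ·
  (2,5): δ = 25.87°  ✓
  (2,6): δ = 12.06°  ✓
  (3,4): δ = 128.88°  ·
  (3,5): δ = 79.97°  ·
  (3,6): δ = 42.05°  ·
  (4,5): δ = 131.09°  ·
  (4,6): δ = 93.17°  ·
  (5,6): δ = 142.08°  ·
antipodal pairs: 4

count = 4; pairs: (0,3), (1,4), (2,5), (2,6)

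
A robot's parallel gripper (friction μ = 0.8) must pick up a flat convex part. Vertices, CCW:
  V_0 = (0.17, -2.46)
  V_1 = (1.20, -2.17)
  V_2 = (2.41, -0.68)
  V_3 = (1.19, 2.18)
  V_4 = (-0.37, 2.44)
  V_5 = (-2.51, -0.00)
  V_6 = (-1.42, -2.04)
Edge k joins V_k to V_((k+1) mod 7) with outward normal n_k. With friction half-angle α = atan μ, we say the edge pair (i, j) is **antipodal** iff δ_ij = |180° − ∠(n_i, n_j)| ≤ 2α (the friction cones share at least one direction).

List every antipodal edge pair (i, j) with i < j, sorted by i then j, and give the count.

count = 11; pairs: (0,3), (0,4), (1,3), (1,4), (1,5), (2,4), (2,5), (2,6), (3,5), (3,6), (4,6)

α = atan 0.8 = 38.66°;  2α = 77.32°
n_0 = (+0.2710, -0.9626)
n_1 = (+0.7763, -0.6304)
n_2 = (+0.9198, +0.3924)
n_3 = (+0.1644, +0.9864)
n_4 = (-0.7518, +0.6594)
n_5 = (-0.8820, -0.4713)
n_6 = (-0.2554, -0.9668)
  (0,1): δ = 144.80°  ·
  (0,2): δ = 82.62°  ·
  (0,3): δ = 25.19°  ✓
  (0,4): δ = 33.02°  ✓
  (0,5): δ = 102.39°  ·
  (0,6): δ = 149.48°  ·
  (1,2): δ = 117.82°  ·
  (1,3): δ = 60.38°  ✓
  (1,4): δ = 2.17°  ✓
  (1,5): δ = 67.20°  ✓
  (1,6): δ = 114.28°  ·
  (2,3): δ = 122.56°  ·
  (2,4): δ = 64.35°  ✓
  (2,5): δ = 5.01°  ✓
  (2,6): δ = 52.10°  ✓
  (3,4): δ = 121.79°  ·
  (3,5): δ = 52.42°  ✓
  (3,6): δ = 5.33°  ✓
  (4,5): δ = 110.63°  ·
  (4,6): δ = 63.54°  ✓
  (5,6): δ = 132.91°  ·
antipodal pairs: 11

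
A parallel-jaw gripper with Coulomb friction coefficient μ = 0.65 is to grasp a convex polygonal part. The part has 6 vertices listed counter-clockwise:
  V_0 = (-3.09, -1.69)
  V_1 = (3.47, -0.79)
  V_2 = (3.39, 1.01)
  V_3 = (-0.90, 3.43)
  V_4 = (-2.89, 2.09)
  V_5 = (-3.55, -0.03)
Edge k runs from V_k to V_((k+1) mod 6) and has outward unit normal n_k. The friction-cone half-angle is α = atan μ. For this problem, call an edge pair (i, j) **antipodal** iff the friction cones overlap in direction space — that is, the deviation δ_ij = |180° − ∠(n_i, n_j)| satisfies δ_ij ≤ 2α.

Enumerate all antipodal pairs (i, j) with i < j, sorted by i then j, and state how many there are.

α = atan 0.65 = 33.02°;  2α = 66.05°
n_0 = (+0.1359, -0.9907)
n_1 = (+0.9990, +0.0444)
n_2 = (+0.4913, +0.8710)
n_3 = (-0.5585, +0.8295)
n_4 = (-0.9548, +0.2972)
n_5 = (-0.9637, -0.2670)
  (0,1): δ = 95.27°  ·
  (0,2): δ = 37.24°  ✓
  (0,3): δ = 26.14°  ✓
  (0,4): δ = 64.90°  ✓
  (0,5): δ = 97.68°  ·
  (1,2): δ = 121.97°  ·
  (1,3): δ = 58.59°  ✓
  (1,4): δ = 19.84°  ✓
  (1,5): δ = 12.94°  ✓
  (2,3): δ = 116.62°  ·
  (2,4): δ = 77.86°  ·
  (2,5): δ = 45.08°  ✓
  (3,4): δ = 141.25°  ·
  (3,5): δ = 108.47°  ·
  (4,5): δ = 147.22°  ·
antipodal pairs: 7

count = 7; pairs: (0,2), (0,3), (0,4), (1,3), (1,4), (1,5), (2,5)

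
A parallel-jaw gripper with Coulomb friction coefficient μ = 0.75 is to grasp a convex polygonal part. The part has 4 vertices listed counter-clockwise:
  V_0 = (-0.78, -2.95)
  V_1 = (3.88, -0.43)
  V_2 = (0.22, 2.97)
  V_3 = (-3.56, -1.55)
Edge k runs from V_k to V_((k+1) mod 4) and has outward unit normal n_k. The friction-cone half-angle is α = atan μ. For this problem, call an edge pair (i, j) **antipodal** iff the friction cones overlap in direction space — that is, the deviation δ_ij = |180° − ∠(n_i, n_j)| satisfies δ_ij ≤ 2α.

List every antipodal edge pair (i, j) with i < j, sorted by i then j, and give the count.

count = 3; pairs: (0,1), (0,2), (1,3)

α = atan 0.75 = 36.87°;  2α = 73.74°
n_0 = (+0.4757, -0.8796)
n_1 = (+0.6806, +0.7327)
n_2 = (-0.7671, +0.6415)
n_3 = (-0.4498, -0.8931)
  (0,1): δ = 71.29°  ✓
  (0,2): δ = 21.69°  ✓
  (0,3): δ = 124.87°  ·
  (1,2): δ = 87.01°  ·
  (1,3): δ = 16.16°  ✓
  (2,3): δ = 76.82°  ·
antipodal pairs: 3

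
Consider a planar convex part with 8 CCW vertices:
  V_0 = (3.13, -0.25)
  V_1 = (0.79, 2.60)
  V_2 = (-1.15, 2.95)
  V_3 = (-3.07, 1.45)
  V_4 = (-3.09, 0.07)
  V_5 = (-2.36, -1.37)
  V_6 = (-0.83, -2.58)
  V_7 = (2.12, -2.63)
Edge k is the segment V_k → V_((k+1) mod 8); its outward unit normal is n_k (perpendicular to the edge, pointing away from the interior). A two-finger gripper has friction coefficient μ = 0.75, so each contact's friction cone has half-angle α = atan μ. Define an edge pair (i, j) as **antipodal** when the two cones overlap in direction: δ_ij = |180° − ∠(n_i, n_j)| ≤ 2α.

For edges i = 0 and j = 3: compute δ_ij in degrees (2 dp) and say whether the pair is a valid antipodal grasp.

α = atan 0.75 = 36.87°;  2α = 73.74°
edge 0: e_0 = (-2.34, +2.85);  n_0 = (+0.7729, +0.6346)
edge 3: e_3 = (-0.02, -1.38);  n_3 = (-0.9999, +0.0145)
∠(n_0, n_3) = 139.78°
δ = |180° − 139.78°| = 40.22°
40.22° ≤ 2α = 73.74°  →  valid

δ = 40.22°, valid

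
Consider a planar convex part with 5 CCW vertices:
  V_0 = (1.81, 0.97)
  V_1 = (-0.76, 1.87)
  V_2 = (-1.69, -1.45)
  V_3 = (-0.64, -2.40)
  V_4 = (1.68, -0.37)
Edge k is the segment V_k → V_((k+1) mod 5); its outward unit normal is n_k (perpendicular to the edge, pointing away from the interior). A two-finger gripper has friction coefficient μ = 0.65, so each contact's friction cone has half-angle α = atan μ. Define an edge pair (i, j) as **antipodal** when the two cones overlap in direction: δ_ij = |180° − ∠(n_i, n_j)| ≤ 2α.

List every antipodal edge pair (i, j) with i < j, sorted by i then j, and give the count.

α = atan 0.65 = 33.02°;  2α = 66.05°
n_0 = (+0.3305, +0.9438)
n_1 = (-0.9629, +0.2697)
n_2 = (-0.6709, -0.7415)
n_3 = (+0.6585, -0.7526)
n_4 = (+0.9953, -0.0966)
  (0,1): δ = 86.35°  ·
  (0,2): δ = 22.84°  ✓
  (0,3): δ = 60.49°  ✓
  (0,4): δ = 103.76°  ·
  (1,2): δ = 116.49°  ·
  (1,3): δ = 33.17°  ✓
  (1,4): δ = 10.11°  ✓
  (2,3): δ = 96.68°  ·
  (2,4): δ = 53.40°  ✓
  (3,4): δ = 136.73°  ·
antipodal pairs: 5

count = 5; pairs: (0,2), (0,3), (1,3), (1,4), (2,4)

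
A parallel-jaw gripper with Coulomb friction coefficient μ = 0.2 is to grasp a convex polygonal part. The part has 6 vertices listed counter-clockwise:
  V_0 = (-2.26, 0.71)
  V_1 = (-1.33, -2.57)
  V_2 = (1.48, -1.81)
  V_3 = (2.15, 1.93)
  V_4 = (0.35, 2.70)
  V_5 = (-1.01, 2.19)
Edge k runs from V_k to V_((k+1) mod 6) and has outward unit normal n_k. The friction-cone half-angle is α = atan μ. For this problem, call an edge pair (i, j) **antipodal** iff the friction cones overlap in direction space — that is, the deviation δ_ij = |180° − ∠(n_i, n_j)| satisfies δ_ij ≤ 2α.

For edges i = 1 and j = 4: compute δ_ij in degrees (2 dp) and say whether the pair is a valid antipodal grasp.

δ = 5.42°, valid

α = atan 0.2 = 11.31°;  2α = 22.62°
edge 1: e_1 = (+2.81, +0.76);  n_1 = (+0.2611, -0.9653)
edge 4: e_4 = (-1.36, -0.51);  n_4 = (-0.3511, +0.9363)
∠(n_1, n_4) = 174.58°
δ = |180° − 174.58°| = 5.42°
5.42° ≤ 2α = 22.62°  →  valid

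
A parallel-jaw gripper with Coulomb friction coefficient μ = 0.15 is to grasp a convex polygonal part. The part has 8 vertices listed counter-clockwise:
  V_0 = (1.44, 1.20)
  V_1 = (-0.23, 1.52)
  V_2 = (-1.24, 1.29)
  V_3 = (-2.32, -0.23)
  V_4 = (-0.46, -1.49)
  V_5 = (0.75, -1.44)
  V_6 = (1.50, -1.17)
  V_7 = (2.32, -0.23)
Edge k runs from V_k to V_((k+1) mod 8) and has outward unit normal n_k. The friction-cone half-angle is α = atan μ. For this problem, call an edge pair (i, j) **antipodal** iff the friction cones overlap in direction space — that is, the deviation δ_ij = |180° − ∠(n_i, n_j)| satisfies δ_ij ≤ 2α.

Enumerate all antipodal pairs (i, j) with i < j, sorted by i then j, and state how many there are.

count = 4; pairs: (0,4), (1,4), (1,5), (2,6)

α = atan 0.15 = 8.53°;  2α = 17.06°
n_0 = (+0.1882, +0.9821)
n_1 = (-0.2220, +0.9750)
n_2 = (-0.8152, +0.5792)
n_3 = (-0.5608, -0.8279)
n_4 = (+0.0413, -0.9991)
n_5 = (+0.3387, -0.9409)
n_6 = (+0.7536, -0.6574)
n_7 = (+0.8517, +0.5241)
  (0,1): δ = 156.32°  ·
  (0,2): δ = 114.55°  ·
  (0,3): δ = 23.27°  ·
  (0,4): δ = 13.21°  ✓
  (0,5): δ = 30.65°  ·
  (0,6): δ = 59.75°  ·
  (0,7): δ = 132.45°  ·
  (1,2): δ = 138.22°  ·
  (1,3): δ = 46.94°  ·
  (1,4): δ = 10.46°  ✓
  (1,5): δ = 6.97°  ✓
  (1,6): δ = 36.07°  ·
  (1,7): δ = 108.78°  ·
  (2,3): δ = 88.72°  ·
  (2,4): δ = 52.24°  ·
  (2,5): δ = 34.81°  ·
  (2,6): δ = 5.70°  ✓
  (2,7): δ = 67.00°  ·
  (3,4): δ = 143.52°  ·
  (3,5): δ = 126.09°  ·
  (3,6): δ = 96.99°  ·
  (3,7): δ = 24.28°  ·
  (4,5): δ = 162.57°  ·
  (4,6): δ = 133.47°  ·
  (4,7): δ = 60.76°  ·
  (5,6): δ = 150.90°  ·
  (5,7): δ = 78.19°  ·
  (6,7): δ = 107.29°  ·
antipodal pairs: 4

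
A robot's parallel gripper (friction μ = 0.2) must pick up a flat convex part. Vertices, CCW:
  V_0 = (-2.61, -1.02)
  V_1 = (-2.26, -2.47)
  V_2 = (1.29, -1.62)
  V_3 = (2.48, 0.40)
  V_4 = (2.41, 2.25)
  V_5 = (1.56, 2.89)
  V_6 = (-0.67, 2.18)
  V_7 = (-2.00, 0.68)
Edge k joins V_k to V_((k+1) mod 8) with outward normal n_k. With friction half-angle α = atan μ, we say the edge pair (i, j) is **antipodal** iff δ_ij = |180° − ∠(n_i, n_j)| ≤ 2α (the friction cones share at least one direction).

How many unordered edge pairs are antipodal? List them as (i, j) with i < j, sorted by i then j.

count = 5; pairs: (0,3), (1,5), (2,6), (2,7), (3,7)

α = atan 0.2 = 11.31°;  2α = 22.62°
n_0 = (-0.9721, -0.2346)
n_1 = (+0.2329, -0.9725)
n_2 = (+0.8616, -0.5076)
n_3 = (+0.9993, +0.0378)
n_4 = (+0.6015, +0.7989)
n_5 = (-0.3034, +0.9529)
n_6 = (-0.7482, +0.6634)
n_7 = (-0.9412, +0.3377)
  (0,1): δ = 90.11°  ·
  (0,2): δ = 44.07°  ·
  (0,3): δ = 11.40°  ✓
  (0,4): δ = 39.45°  ·
  (0,5): δ = 94.09°  ·
  (0,6): δ = 124.87°  ·
  (0,7): δ = 146.69°  ·
  (1,2): δ = 133.97°  ·
  (1,3): δ = 101.30°  ·
  (1,4): δ = 50.44°  ·
  (1,5): δ = 4.20°  ✓
  (1,6): δ = 34.97°  ·
  (1,7): δ = 56.80°  ·
  (2,3): δ = 147.33°  ·
  (2,4): δ = 96.47°  ·
  (2,5): δ = 41.84°  ·
  (2,6): δ = 11.06°  ✓
  (2,7): δ = 10.76°  ✓
  (3,4): δ = 129.14°  ·
  (3,5): δ = 74.51°  ·
  (3,6): δ = 43.73°  ·
  (3,7): δ = 21.91°  ✓
  (4,5): δ = 125.36°  ·
  (4,6): δ = 94.58°  ·
  (4,7): δ = 72.76°  ·
  (5,6): δ = 149.22°  ·
  (5,7): δ = 127.40°  ·
  (6,7): δ = 158.18°  ·
antipodal pairs: 5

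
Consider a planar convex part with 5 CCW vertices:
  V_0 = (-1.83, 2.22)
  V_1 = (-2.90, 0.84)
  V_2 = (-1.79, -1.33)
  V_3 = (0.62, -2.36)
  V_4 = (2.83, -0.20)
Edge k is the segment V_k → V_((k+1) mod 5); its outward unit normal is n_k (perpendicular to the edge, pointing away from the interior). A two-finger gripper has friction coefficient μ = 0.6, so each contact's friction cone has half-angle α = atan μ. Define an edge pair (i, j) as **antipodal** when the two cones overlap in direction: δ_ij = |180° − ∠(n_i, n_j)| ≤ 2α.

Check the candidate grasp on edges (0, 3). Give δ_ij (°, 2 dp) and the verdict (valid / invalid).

δ = 7.87°, valid

α = atan 0.6 = 30.96°;  2α = 61.93°
edge 0: e_0 = (-1.07, -1.38);  n_0 = (-0.7903, +0.6128)
edge 3: e_3 = (+2.21, +2.16);  n_3 = (+0.6990, -0.7152)
∠(n_0, n_3) = 172.13°
δ = |180° − 172.13°| = 7.87°
7.87° ≤ 2α = 61.93°  →  valid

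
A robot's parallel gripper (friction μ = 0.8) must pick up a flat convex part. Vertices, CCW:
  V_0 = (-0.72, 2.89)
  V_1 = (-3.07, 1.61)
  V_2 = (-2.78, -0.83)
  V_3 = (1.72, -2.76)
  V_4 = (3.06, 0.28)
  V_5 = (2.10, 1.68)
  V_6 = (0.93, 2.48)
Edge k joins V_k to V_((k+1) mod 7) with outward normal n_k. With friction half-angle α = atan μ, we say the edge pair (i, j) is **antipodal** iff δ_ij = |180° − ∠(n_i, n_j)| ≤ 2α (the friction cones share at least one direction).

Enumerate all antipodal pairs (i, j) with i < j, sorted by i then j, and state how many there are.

count = 9; pairs: (0,2), (0,3), (1,3), (1,4), (1,5), (1,6), (2,4), (2,5), (2,6)

α = atan 0.8 = 38.66°;  2α = 77.32°
n_0 = (-0.4783, +0.8782)
n_1 = (-0.9930, -0.1180)
n_2 = (-0.3942, -0.9190)
n_3 = (+0.9150, -0.4033)
n_4 = (+0.8247, +0.5655)
n_5 = (+0.5644, +0.8255)
n_6 = (+0.2412, +0.9705)
  (0,1): δ = 111.80°  ·
  (0,2): δ = 51.79°  ✓
  (0,3): δ = 37.64°  ✓
  (0,4): δ = 95.86°  ·
  (0,5): δ = 117.06°  ·
  (0,6): δ = 137.47°  ·
  (1,2): δ = 119.99°  ·
  (1,3): δ = 30.57°  ✓
  (1,4): δ = 27.66°  ✓
  (1,5): δ = 48.86°  ✓
  (1,6): δ = 69.27°  ✓
  (2,3): δ = 90.57°  ·
  (2,4): δ = 32.35°  ✓
  (2,5): δ = 11.15°  ✓
  (2,6): δ = 9.26°  ✓
  (3,4): δ = 121.77°  ·
  (3,5): δ = 100.58°  ·
  (3,6): δ = 80.17°  ·
  (4,5): δ = 158.80°  ·
  (4,6): δ = 138.39°  ·
  (5,6): δ = 159.59°  ·
antipodal pairs: 9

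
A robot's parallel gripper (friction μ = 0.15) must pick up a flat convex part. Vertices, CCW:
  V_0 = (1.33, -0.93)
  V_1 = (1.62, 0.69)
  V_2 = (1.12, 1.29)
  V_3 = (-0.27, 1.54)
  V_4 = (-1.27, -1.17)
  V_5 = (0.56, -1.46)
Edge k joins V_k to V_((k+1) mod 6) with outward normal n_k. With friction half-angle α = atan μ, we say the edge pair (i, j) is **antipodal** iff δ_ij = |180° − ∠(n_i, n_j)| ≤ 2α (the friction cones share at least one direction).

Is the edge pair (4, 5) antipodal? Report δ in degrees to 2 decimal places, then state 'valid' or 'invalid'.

δ = 136.46°, invalid

α = atan 0.15 = 8.53°;  2α = 17.06°
edge 4: e_4 = (+1.83, -0.29);  n_4 = (-0.1565, -0.9877)
edge 5: e_5 = (+0.77, +0.53);  n_5 = (+0.5670, -0.8237)
∠(n_4, n_5) = 43.54°
δ = |180° − 43.54°| = 136.46°
136.46° > 2α = 17.06°  →  invalid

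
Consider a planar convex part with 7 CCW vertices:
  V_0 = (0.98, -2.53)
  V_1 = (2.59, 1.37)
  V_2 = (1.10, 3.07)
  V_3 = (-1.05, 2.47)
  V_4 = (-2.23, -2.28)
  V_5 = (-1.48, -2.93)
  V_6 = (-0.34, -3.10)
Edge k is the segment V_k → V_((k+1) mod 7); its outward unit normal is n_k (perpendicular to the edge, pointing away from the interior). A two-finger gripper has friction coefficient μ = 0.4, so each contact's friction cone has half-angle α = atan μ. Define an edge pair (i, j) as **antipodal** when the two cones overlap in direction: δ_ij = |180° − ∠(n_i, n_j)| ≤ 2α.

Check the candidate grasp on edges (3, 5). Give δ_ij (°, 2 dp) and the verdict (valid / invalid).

δ = 84.53°, invalid

α = atan 0.4 = 21.80°;  2α = 43.60°
edge 3: e_3 = (-1.18, -4.75);  n_3 = (-0.9705, +0.2411)
edge 5: e_5 = (+1.14, -0.17);  n_5 = (-0.1475, -0.9891)
∠(n_3, n_5) = 95.47°
δ = |180° − 95.47°| = 84.53°
84.53° > 2α = 43.60°  →  invalid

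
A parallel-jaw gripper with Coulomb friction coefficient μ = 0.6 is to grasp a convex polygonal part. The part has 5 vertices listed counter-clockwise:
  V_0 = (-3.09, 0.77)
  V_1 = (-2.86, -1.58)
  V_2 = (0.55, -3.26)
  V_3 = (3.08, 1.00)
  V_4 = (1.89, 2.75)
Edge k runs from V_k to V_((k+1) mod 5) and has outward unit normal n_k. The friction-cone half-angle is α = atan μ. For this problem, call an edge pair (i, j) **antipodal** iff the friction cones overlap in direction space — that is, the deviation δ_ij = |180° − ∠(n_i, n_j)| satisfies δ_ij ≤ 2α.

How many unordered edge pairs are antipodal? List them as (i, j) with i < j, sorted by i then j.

count = 5; pairs: (0,2), (0,3), (1,3), (1,4), (2,4)

α = atan 0.6 = 30.96°;  2α = 61.93°
n_0 = (-0.9952, -0.0974)
n_1 = (-0.4419, -0.8970)
n_2 = (+0.8598, -0.5106)
n_3 = (+0.8269, +0.5623)
n_4 = (-0.3695, +0.9292)
  (0,1): δ = 121.82°  ·
  (0,2): δ = 36.30°  ✓
  (0,3): δ = 28.63°  ✓
  (0,4): δ = 106.09°  ·
  (1,2): δ = 94.48°  ·
  (1,3): δ = 29.56°  ✓
  (1,4): δ = 47.91°  ✓
  (2,3): δ = 115.08°  ·
  (2,4): δ = 37.61°  ✓
  (3,4): δ = 102.53°  ·
antipodal pairs: 5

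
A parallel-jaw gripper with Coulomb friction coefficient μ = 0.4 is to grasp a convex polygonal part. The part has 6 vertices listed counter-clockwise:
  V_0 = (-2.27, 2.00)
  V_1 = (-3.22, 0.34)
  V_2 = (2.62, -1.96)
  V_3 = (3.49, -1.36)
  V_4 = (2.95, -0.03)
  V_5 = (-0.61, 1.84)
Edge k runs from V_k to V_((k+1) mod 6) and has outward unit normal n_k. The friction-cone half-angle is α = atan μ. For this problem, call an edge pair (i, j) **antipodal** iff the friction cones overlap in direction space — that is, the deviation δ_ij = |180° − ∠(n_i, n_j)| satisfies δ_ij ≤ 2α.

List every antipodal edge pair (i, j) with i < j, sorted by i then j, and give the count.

count = 4; pairs: (0,2), (1,4), (1,5), (2,5)

α = atan 0.4 = 21.80°;  2α = 43.60°
n_0 = (-0.8679, +0.4967)
n_1 = (-0.3664, -0.9304)
n_2 = (+0.5677, -0.8232)
n_3 = (+0.9265, +0.3762)
n_4 = (+0.4650, +0.8853)
n_5 = (+0.0959, +0.9954)
  (0,1): δ = 81.71°  ·
  (0,2): δ = 25.63°  ✓
  (0,3): δ = 51.88°  ·
  (0,4): δ = 92.07°  ·
  (0,5): δ = 114.28°  ·
  (1,2): δ = 123.91°  ·
  (1,3): δ = 46.41°  ·
  (1,4): δ = 6.22°  ✓
  (1,5): δ = 15.99°  ✓
  (2,3): δ = 102.49°  ·
  (2,4): δ = 62.30°  ·
  (2,5): δ = 40.10°  ✓
  (3,4): δ = 139.81°  ·
  (3,5): δ = 117.60°  ·
  (4,5): δ = 157.79°  ·
antipodal pairs: 4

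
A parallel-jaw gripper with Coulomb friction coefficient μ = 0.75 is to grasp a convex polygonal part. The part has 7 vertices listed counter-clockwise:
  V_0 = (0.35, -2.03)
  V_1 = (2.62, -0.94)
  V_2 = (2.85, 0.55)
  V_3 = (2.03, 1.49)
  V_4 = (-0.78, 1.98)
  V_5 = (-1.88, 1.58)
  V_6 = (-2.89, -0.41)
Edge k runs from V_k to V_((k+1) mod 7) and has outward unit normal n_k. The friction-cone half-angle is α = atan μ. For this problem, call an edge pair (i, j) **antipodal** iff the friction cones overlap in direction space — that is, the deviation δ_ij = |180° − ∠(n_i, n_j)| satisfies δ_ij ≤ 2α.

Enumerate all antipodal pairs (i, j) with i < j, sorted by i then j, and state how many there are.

count = 10; pairs: (0,3), (0,4), (0,5), (1,4), (1,5), (1,6), (2,5), (2,6), (3,6), (4,6)

α = atan 0.75 = 36.87°;  2α = 73.74°
n_0 = (+0.4329, -0.9015)
n_1 = (+0.9883, -0.1526)
n_2 = (+0.7536, +0.6574)
n_3 = (+0.1718, +0.9851)
n_4 = (-0.3417, +0.9398)
n_5 = (-0.8917, +0.4526)
n_6 = (-0.4472, -0.8944)
  (0,1): δ = 124.42°  ·
  (0,2): δ = 74.55°  ·
  (0,3): δ = 35.54°  ✓
  (0,4): δ = 5.67°  ✓
  (0,5): δ = 37.44°  ✓
  (0,6): δ = 127.79°  ·
  (1,2): δ = 130.13°  ·
  (1,3): δ = 91.12°  ·
  (1,4): δ = 61.24°  ✓
  (1,5): δ = 18.13°  ✓
  (1,6): δ = 72.21°  ✓
  (2,3): δ = 140.99°  ·
  (2,4): δ = 111.12°  ·
  (2,5): δ = 68.01°  ✓
  (2,6): δ = 22.34°  ✓
  (3,4): δ = 150.13°  ·
  (3,5): δ = 107.02°  ·
  (3,6): δ = 16.67°  ✓
  (4,5): δ = 136.89°  ·
  (4,6): δ = 46.55°  ✓
  (5,6): δ = 89.66°  ·
antipodal pairs: 10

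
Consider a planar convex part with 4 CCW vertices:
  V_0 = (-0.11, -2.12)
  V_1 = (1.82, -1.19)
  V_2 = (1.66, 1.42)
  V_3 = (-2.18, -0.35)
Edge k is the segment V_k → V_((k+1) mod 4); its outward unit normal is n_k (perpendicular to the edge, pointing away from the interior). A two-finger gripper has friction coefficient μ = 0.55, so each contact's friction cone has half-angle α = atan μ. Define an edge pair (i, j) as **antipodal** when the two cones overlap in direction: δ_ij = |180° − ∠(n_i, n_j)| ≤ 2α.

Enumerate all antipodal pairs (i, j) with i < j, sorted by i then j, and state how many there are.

α = atan 0.55 = 28.81°;  2α = 57.62°
n_0 = (+0.4341, -0.9009)
n_1 = (+0.9981, +0.0612)
n_2 = (-0.4186, +0.9082)
n_3 = (-0.6499, -0.7600)
  (0,1): δ = 112.22°  ·
  (0,2): δ = 0.98°  ✓
  (0,3): δ = 113.74°  ·
  (1,2): δ = 68.76°  ·
  (1,3): δ = 45.96°  ✓
  (2,3): δ = 65.28°  ·
antipodal pairs: 2

count = 2; pairs: (0,2), (1,3)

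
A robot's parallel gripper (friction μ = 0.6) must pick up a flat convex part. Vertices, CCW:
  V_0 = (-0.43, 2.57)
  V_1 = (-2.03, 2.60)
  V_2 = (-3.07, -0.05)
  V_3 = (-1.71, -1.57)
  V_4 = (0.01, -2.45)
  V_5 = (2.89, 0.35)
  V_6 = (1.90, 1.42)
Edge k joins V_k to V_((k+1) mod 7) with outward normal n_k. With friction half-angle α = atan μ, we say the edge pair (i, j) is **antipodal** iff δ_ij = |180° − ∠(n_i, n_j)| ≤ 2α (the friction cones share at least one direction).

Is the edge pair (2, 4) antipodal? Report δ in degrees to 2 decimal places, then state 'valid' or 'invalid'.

α = atan 0.6 = 30.96°;  2α = 61.93°
edge 2: e_2 = (+1.36, -1.52);  n_2 = (-0.7452, -0.6668)
edge 4: e_4 = (+2.88, +2.80);  n_4 = (+0.6971, -0.7170)
∠(n_2, n_4) = 92.37°
δ = |180° − 92.37°| = 87.63°
87.63° > 2α = 61.93°  →  invalid

δ = 87.63°, invalid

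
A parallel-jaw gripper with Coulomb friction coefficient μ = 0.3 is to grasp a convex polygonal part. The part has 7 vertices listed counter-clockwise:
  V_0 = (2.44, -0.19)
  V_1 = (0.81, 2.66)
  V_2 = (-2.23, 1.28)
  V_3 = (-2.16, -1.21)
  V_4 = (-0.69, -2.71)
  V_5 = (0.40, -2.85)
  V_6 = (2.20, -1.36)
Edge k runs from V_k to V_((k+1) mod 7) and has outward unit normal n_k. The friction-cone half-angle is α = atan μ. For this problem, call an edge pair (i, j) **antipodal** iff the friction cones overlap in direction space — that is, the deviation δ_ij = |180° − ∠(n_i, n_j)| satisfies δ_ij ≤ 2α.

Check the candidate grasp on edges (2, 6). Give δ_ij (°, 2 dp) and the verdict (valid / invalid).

α = atan 0.3 = 16.70°;  2α = 33.40°
edge 2: e_2 = (+0.07, -2.49);  n_2 = (-0.9996, -0.0281)
edge 6: e_6 = (+0.24, +1.17);  n_6 = (+0.9796, -0.2009)
∠(n_2, n_6) = 166.80°
δ = |180° − 166.80°| = 13.20°
13.20° ≤ 2α = 33.40°  →  valid

δ = 13.20°, valid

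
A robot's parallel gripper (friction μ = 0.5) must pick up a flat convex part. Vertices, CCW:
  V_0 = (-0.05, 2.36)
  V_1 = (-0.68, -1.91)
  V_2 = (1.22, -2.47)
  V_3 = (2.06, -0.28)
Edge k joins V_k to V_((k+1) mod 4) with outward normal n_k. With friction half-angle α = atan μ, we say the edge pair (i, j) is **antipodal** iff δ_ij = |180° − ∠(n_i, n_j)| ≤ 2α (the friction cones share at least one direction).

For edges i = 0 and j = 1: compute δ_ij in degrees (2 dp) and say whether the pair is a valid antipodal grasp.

δ = 98.03°, invalid

α = atan 0.5 = 26.57°;  2α = 53.13°
edge 0: e_0 = (-0.63, -4.27);  n_0 = (-0.9893, +0.1460)
edge 1: e_1 = (+1.90, -0.56);  n_1 = (-0.2827, -0.9592)
∠(n_0, n_1) = 81.97°
δ = |180° − 81.97°| = 98.03°
98.03° > 2α = 53.13°  →  invalid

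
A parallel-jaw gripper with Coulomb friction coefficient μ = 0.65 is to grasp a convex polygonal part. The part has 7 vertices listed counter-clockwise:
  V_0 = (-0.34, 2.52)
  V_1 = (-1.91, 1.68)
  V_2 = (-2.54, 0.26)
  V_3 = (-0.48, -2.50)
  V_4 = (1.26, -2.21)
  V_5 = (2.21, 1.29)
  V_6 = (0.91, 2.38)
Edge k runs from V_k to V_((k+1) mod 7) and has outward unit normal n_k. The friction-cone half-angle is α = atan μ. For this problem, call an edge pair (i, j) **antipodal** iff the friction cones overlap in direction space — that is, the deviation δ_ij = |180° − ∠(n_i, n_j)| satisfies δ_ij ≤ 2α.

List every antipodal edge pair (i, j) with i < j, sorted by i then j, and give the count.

α = atan 0.65 = 33.02°;  2α = 66.05°
n_0 = (-0.4718, +0.8817)
n_1 = (-0.9141, +0.4055)
n_2 = (-0.8014, -0.5981)
n_3 = (+0.1644, -0.9864)
n_4 = (+0.9651, -0.2620)
n_5 = (+0.6425, +0.7663)
n_6 = (+0.1113, +0.9938)
  (0,1): δ = 142.07°  ·
  (0,2): δ = 81.41°  ·
  (0,3): δ = 18.69°  ✓
  (0,4): δ = 46.67°  ✓
  (0,5): δ = 111.87°  ·
  (0,6): δ = 145.46°  ·
  (1,2): δ = 119.34°  ·
  (1,3): δ = 56.61°  ✓
  (1,4): δ = 8.74°  ✓
  (1,5): δ = 73.95°  ·
  (1,6): δ = 107.53°  ·
  (2,3): δ = 117.27°  ·
  (2,4): δ = 51.92°  ✓
  (2,5): δ = 13.28°  ✓
  (2,6): δ = 46.87°  ✓
  (3,4): δ = 114.65°  ·
  (3,5): δ = 49.44°  ✓
  (3,6): δ = 15.85°  ✓
  (4,5): δ = 114.79°  ·
  (4,6): δ = 81.20°  ·
  (5,6): δ = 146.41°  ·
antipodal pairs: 9

count = 9; pairs: (0,3), (0,4), (1,3), (1,4), (2,4), (2,5), (2,6), (3,5), (3,6)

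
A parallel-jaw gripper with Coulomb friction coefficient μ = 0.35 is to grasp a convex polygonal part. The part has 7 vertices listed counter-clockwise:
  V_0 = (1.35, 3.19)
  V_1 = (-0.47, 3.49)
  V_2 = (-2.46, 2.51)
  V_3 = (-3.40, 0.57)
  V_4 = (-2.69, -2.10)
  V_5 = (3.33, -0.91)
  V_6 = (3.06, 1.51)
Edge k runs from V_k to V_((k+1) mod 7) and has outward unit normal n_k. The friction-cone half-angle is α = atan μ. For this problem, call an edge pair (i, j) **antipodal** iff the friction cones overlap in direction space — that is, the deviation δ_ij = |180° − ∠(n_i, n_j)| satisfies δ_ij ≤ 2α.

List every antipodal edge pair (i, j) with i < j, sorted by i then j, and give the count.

count = 5; pairs: (0,4), (1,4), (2,5), (3,5), (3,6)

α = atan 0.35 = 19.29°;  2α = 38.58°
n_0 = (+0.1626, +0.9867)
n_1 = (-0.4418, +0.8971)
n_2 = (-0.8999, +0.4360)
n_3 = (-0.9664, -0.2570)
n_4 = (+0.1939, -0.9810)
n_5 = (+0.9938, +0.1109)
n_6 = (+0.7008, +0.7133)
  (0,1): δ = 144.42°  ·
  (0,2): δ = 106.49°  ·
  (0,3): δ = 65.75°  ·
  (0,4): δ = 20.54°  ✓
  (0,5): δ = 105.73°  ·
  (0,6): δ = 144.87°  ·
  (1,2): δ = 142.07°  ·
  (1,3): δ = 101.33°  ·
  (1,4): δ = 15.04°  ✓
  (1,5): δ = 70.15°  ·
  (1,6): δ = 109.29°  ·
  (2,3): δ = 139.26°  ·
  (2,4): δ = 52.97°  ·
  (2,5): δ = 32.22°  ✓
  (2,6): δ = 71.36°  ·
  (3,4): δ = 93.71°  ·
  (3,5): δ = 8.53°  ✓
  (3,6): δ = 30.62°  ✓
  (4,5): δ = 94.82°  ·
  (4,6): δ = 55.67°  ·
  (5,6): δ = 140.86°  ·
antipodal pairs: 5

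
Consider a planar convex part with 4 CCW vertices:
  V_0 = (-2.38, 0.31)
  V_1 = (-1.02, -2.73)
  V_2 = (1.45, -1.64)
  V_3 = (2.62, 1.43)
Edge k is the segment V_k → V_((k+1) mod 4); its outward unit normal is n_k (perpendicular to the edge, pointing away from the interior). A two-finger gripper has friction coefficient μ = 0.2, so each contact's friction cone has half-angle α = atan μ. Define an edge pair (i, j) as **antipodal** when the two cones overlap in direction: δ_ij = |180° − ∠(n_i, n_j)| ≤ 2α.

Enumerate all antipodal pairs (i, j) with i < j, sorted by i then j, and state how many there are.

count = 1; pairs: (1,3)

α = atan 0.2 = 11.31°;  2α = 22.62°
n_0 = (-0.9128, -0.4084)
n_1 = (+0.4037, -0.9149)
n_2 = (+0.9344, -0.3561)
n_3 = (-0.2186, +0.9758)
  (0,1): δ = 90.29°  ·
  (0,2): δ = 44.96°  ·
  (0,3): δ = 78.52°  ·
  (1,2): δ = 134.67°  ·
  (1,3): δ = 11.19°  ✓
  (2,3): δ = 56.51°  ·
antipodal pairs: 1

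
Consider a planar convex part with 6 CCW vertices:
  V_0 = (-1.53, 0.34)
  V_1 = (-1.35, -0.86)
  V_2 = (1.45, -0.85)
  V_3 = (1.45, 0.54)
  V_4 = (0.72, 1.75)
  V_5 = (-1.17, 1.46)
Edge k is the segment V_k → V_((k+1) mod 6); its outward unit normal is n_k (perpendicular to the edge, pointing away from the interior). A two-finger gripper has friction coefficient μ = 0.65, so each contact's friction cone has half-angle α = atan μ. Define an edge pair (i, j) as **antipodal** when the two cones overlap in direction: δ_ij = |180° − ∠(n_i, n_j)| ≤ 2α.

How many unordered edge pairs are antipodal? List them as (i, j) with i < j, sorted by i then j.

count = 6; pairs: (0,2), (0,3), (1,3), (1,4), (2,5), (3,5)

α = atan 0.65 = 33.02°;  2α = 66.05°
n_0 = (-0.9889, -0.1483)
n_1 = (+0.0036, -1.0000)
n_2 = (+1.0000, -0.0000)
n_3 = (+0.8562, +0.5166)
n_4 = (-0.1517, +0.9884)
n_5 = (-0.9520, +0.3060)
  (0,1): δ = 98.33°  ·
  (0,2): δ = 8.53°  ✓
  (0,3): δ = 22.57°  ✓
  (0,4): δ = 90.19°  ·
  (0,5): δ = 153.65°  ·
  (1,2): δ = 90.20°  ·
  (1,3): δ = 59.10°  ✓
  (1,4): δ = 8.52°  ✓
  (1,5): δ = 71.98°  ·
  (2,3): δ = 148.90°  ·
  (2,4): δ = 81.28°  ·
  (2,5): δ = 17.82°  ✓
  (3,4): δ = 112.38°  ·
  (3,5): δ = 48.92°  ✓
  (4,5): δ = 116.54°  ·
antipodal pairs: 6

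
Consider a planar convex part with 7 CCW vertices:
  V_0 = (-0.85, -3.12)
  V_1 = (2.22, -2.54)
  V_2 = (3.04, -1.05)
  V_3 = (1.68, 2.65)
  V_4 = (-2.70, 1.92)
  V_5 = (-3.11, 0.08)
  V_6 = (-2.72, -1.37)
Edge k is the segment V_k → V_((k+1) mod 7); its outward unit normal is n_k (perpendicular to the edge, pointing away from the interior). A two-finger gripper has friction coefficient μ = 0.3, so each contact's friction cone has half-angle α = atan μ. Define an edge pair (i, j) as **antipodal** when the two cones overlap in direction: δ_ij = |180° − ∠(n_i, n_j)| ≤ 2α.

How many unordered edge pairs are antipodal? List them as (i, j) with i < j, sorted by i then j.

count = 5; pairs: (0,3), (1,4), (2,4), (2,5), (2,6)

α = atan 0.3 = 16.70°;  2α = 33.40°
n_0 = (+0.1856, -0.9826)
n_1 = (+0.8761, -0.4821)
n_2 = (+0.9386, +0.3450)
n_3 = (-0.1644, +0.9864)
n_4 = (-0.9761, +0.2175)
n_5 = (-0.9657, -0.2597)
n_6 = (-0.6833, -0.7301)
  (0,1): δ = 129.52°  ·
  (0,2): δ = 80.52°  ·
  (0,3): δ = 1.24°  ✓
  (0,4): δ = 66.74°  ·
  (0,5): δ = 94.36°  ·
  (0,6): δ = 126.20°  ·
  (1,2): δ = 130.99°  ·
  (1,3): δ = 51.71°  ·
  (1,4): δ = 16.26°  ✓
  (1,5): δ = 43.88°  ·
  (1,6): δ = 75.72°  ·
  (2,3): δ = 100.72°  ·
  (2,4): δ = 32.74°  ✓
  (2,5): δ = 5.13°  ✓
  (2,6): δ = 26.72°  ✓
  (3,4): δ = 112.02°  ·
  (3,5): δ = 84.41°  ·
  (3,6): δ = 52.56°  ·
  (4,5): δ = 152.38°  ·
  (4,6): δ = 120.54°  ·
  (5,6): δ = 148.16°  ·
antipodal pairs: 5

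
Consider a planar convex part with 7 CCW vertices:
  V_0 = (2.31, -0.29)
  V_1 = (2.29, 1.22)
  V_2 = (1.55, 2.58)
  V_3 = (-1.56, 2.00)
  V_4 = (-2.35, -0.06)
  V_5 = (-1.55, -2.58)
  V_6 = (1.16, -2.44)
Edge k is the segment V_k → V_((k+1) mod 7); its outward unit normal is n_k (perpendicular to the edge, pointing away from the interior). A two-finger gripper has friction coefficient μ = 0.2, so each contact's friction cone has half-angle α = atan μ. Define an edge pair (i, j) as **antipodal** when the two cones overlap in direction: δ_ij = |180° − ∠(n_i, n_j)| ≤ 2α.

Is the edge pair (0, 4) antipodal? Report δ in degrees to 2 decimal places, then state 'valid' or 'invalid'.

δ = 16.85°, valid

α = atan 0.2 = 11.31°;  2α = 22.62°
edge 0: e_0 = (-0.02, +1.51);  n_0 = (+0.9999, +0.0132)
edge 4: e_4 = (+0.80, -2.52);  n_4 = (-0.9531, -0.3026)
∠(n_0, n_4) = 163.15°
δ = |180° − 163.15°| = 16.85°
16.85° ≤ 2α = 22.62°  →  valid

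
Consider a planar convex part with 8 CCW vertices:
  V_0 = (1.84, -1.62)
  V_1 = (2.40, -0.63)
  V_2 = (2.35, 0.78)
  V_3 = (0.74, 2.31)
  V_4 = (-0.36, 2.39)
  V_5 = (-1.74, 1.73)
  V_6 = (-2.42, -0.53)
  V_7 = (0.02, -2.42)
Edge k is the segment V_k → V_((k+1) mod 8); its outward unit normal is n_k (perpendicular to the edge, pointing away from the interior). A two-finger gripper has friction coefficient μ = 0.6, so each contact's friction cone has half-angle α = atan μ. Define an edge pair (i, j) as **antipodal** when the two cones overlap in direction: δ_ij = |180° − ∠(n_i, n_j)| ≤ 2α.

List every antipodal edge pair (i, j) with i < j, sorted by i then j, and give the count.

α = atan 0.6 = 30.96°;  2α = 61.93°
n_0 = (+0.8704, -0.4923)
n_1 = (+0.9994, +0.0354)
n_2 = (+0.6889, +0.7249)
n_3 = (+0.0725, +0.9974)
n_4 = (-0.4315, +0.9021)
n_5 = (-0.9576, +0.2881)
n_6 = (-0.6124, -0.7906)
n_7 = (+0.4024, -0.9155)
  (0,1): δ = 148.47°  ·
  (0,2): δ = 104.05°  ·
  (0,3): δ = 64.66°  ·
  (0,4): δ = 34.95°  ✓
  (0,5): δ = 12.75°  ✓
  (0,6): δ = 81.73°  ·
  (0,7): δ = 143.22°  ·
  (1,2): δ = 135.57°  ·
  (1,3): δ = 96.19°  ·
  (1,4): δ = 66.47°  ·
  (1,5): δ = 18.78°  ✓
  (1,6): δ = 50.21°  ✓
  (1,7): δ = 111.70°  ·
  (2,3): δ = 140.62°  ·
  (2,4): δ = 110.90°  ·
  (2,5): δ = 63.21°  ·
  (2,6): δ = 5.78°  ✓
  (2,7): δ = 67.27°  ·
  (3,4): δ = 150.28°  ·
  (3,5): δ = 102.59°  ·
  (3,6): δ = 33.60°  ✓
  (3,7): δ = 27.89°  ✓
  (4,5): δ = 132.31°  ·
  (4,6): δ = 63.32°  ·
  (4,7): δ = 1.83°  ✓
  (5,6): δ = 111.02°  ·
  (5,7): δ = 49.53°  ✓
  (6,7): δ = 118.51°  ·
antipodal pairs: 9

count = 9; pairs: (0,4), (0,5), (1,5), (1,6), (2,6), (3,6), (3,7), (4,7), (5,7)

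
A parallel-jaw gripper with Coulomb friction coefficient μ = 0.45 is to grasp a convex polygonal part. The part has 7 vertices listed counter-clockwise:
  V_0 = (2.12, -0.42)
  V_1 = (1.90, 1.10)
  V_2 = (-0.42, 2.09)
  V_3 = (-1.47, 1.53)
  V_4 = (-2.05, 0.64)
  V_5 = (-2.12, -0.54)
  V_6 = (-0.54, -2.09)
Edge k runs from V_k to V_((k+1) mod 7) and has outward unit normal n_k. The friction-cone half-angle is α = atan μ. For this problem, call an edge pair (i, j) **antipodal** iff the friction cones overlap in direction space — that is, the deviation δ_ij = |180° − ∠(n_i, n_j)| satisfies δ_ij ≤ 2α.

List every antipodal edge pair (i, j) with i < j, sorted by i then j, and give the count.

α = atan 0.45 = 24.23°;  2α = 48.46°
n_0 = (+0.9897, +0.1432)
n_1 = (+0.3925, +0.9198)
n_2 = (-0.4706, +0.8824)
n_3 = (-0.8378, +0.5460)
n_4 = (-0.9982, +0.0592)
n_5 = (-0.7003, -0.7139)
n_6 = (+0.5317, -0.8469)
  (0,1): δ = 121.34°  ·
  (0,2): δ = 70.16°  ·
  (0,3): δ = 41.33°  ✓
  (0,4): δ = 11.63°  ✓
  (0,5): δ = 37.31°  ✓
  (0,6): δ = 113.89°  ·
  (1,2): δ = 128.82°  ·
  (1,3): δ = 99.98°  ·
  (1,4): δ = 70.29°  ·
  (1,5): δ = 21.34°  ✓
  (1,6): δ = 55.23°  ·
  (2,3): δ = 151.16°  ·
  (2,4): δ = 121.47°  ·
  (2,5): δ = 72.52°  ·
  (2,6): δ = 4.05°  ✓
  (3,4): δ = 150.30°  ·
  (3,5): δ = 101.36°  ·
  (3,6): δ = 24.79°  ✓
  (4,5): δ = 131.06°  ·
  (4,6): δ = 54.48°  ·
  (5,6): δ = 103.43°  ·
antipodal pairs: 6

count = 6; pairs: (0,3), (0,4), (0,5), (1,5), (2,6), (3,6)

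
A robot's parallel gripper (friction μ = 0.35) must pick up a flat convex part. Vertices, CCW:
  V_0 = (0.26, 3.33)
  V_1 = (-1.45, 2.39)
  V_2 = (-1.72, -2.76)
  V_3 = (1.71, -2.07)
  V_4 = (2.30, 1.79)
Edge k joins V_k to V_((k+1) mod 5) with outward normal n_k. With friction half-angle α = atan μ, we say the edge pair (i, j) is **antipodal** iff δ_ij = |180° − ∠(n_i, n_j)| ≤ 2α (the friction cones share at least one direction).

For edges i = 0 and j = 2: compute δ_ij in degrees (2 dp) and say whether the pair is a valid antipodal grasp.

α = atan 0.35 = 19.29°;  2α = 38.58°
edge 0: e_0 = (-1.71, -0.94);  n_0 = (-0.4817, +0.8763)
edge 2: e_2 = (+3.43, +0.69);  n_2 = (+0.1972, -0.9804)
∠(n_0, n_2) = 162.58°
δ = |180° − 162.58°| = 17.42°
17.42° ≤ 2α = 38.58°  →  valid

δ = 17.42°, valid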